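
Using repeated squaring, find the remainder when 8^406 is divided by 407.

344

8^1 ≡ 8 (mod 407)
8^2 ≡ 8^2 = 64 ≡ 64 (mod 407)
8^4 ≡ 64^2 = 4096 ≡ 26 (mod 407)
8^8 ≡ 26^2 = 676 ≡ 269 (mod 407)
8^16 ≡ 269^2 = 72361 ≡ 322 (mod 407)
8^32 ≡ 322^2 = 103684 ≡ 306 (mod 407)
8^64 ≡ 306^2 = 93636 ≡ 26 (mod 407)
8^128 ≡ 26^2 = 676 ≡ 269 (mod 407)
8^256 ≡ 269^2 = 72361 ≡ 322 (mod 407)
406 = 256 + 128 + 16 + 4 + 2 in binary powers of 2.
So 8^406 ≡ 322 · 269 · 322 · 26 · 64 ≡ 344 (mod 407).
Since 344 ≠ 1, base 8 is a Fermat witness: 407 is composite.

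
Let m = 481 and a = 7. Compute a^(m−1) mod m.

7^1 ≡ 7 (mod 481)
7^2 ≡ 7^2 = 49 ≡ 49 (mod 481)
7^4 ≡ 49^2 = 2401 ≡ 477 (mod 481)
7^8 ≡ 477^2 = 227529 ≡ 16 (mod 481)
7^16 ≡ 16^2 = 256 ≡ 256 (mod 481)
7^32 ≡ 256^2 = 65536 ≡ 120 (mod 481)
7^64 ≡ 120^2 = 14400 ≡ 451 (mod 481)
7^128 ≡ 451^2 = 203401 ≡ 419 (mod 481)
7^256 ≡ 419^2 = 175561 ≡ 477 (mod 481)
480 = 256 + 128 + 64 + 32 in binary powers of 2.
So 7^480 ≡ 477 · 419 · 451 · 120 ≡ 417 (mod 481).
Since 417 ≠ 1, base 7 is a Fermat witness: 481 is composite.

417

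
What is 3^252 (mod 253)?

3^1 ≡ 3 (mod 253)
3^2 ≡ 3^2 = 9 ≡ 9 (mod 253)
3^4 ≡ 9^2 = 81 ≡ 81 (mod 253)
3^8 ≡ 81^2 = 6561 ≡ 236 (mod 253)
3^16 ≡ 236^2 = 55696 ≡ 36 (mod 253)
3^32 ≡ 36^2 = 1296 ≡ 31 (mod 253)
3^64 ≡ 31^2 = 961 ≡ 202 (mod 253)
3^128 ≡ 202^2 = 40804 ≡ 71 (mod 253)
252 = 128 + 64 + 32 + 16 + 8 + 4 in binary powers of 2.
So 3^252 ≡ 71 · 202 · 31 · 36 · 236 · 81 ≡ 31 (mod 253).
Since 31 ≠ 1, base 3 is a Fermat witness: 253 is composite.

31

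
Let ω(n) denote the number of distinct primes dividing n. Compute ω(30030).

6

30030 = 2 · 15015
15015 = 3 · 5005
5005 = 5 · 1001
1001 = 7 · 143
143 = 11 · 13
30030 = 2 · 3 · 5 · 7 · 11 · 13, which has 6 distinct prime factors.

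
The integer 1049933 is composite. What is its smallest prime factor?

1049933 is odd.
Digit sum 29, not divisible by 3.
Ends in 3: not divisible by 5.
7: 1049933 = 7·149990 + 3
11: 1049933 = 11·95448 + 5
13: 1049933 = 13·80764 + 1
17: 1049933 = 17·61760 + 13
19: 1049933 = 19·55259 + 12
23: 1049933 = 23·45649 + 6
29: 1049933 = 29·36204 + 17
31: 1049933 = 31·33868 + 25
37: 1049933 = 37·28376 + 21
41: 1049933 = 41·25608 + 5
43: 1049933 = 43·24417 + 2
47: 1049933 = 47·22339

47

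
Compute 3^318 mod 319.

5

3^1 ≡ 3 (mod 319)
3^2 ≡ 3^2 = 9 ≡ 9 (mod 319)
3^4 ≡ 9^2 = 81 ≡ 81 (mod 319)
3^8 ≡ 81^2 = 6561 ≡ 181 (mod 319)
3^16 ≡ 181^2 = 32761 ≡ 223 (mod 319)
3^32 ≡ 223^2 = 49729 ≡ 284 (mod 319)
3^64 ≡ 284^2 = 80656 ≡ 268 (mod 319)
3^128 ≡ 268^2 = 71824 ≡ 49 (mod 319)
3^256 ≡ 49^2 = 2401 ≡ 168 (mod 319)
318 = 256 + 32 + 16 + 8 + 4 + 2 in binary powers of 2.
So 3^318 ≡ 168 · 284 · 223 · 181 · 81 · 9 ≡ 5 (mod 319).
Since 5 ≠ 1, base 3 is a Fermat witness: 319 is composite.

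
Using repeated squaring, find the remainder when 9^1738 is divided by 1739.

9^1 ≡ 9 (mod 1739)
9^2 ≡ 9^2 = 81 ≡ 81 (mod 1739)
9^4 ≡ 81^2 = 6561 ≡ 1344 (mod 1739)
9^8 ≡ 1344^2 = 1806336 ≡ 1254 (mod 1739)
9^16 ≡ 1254^2 = 1572516 ≡ 460 (mod 1739)
9^32 ≡ 460^2 = 211600 ≡ 1181 (mod 1739)
9^64 ≡ 1181^2 = 1394761 ≡ 83 (mod 1739)
9^128 ≡ 83^2 = 6889 ≡ 1672 (mod 1739)
9^256 ≡ 1672^2 = 2795584 ≡ 1011 (mod 1739)
9^512 ≡ 1011^2 = 1022121 ≡ 1328 (mod 1739)
9^1024 ≡ 1328^2 = 1763584 ≡ 238 (mod 1739)
1738 = 1024 + 512 + 128 + 64 + 8 + 2 in binary powers of 2.
So 9^1738 ≡ 238 · 1328 · 1672 · 83 · 1254 · 81 ≡ 638 (mod 1739).
Since 638 ≠ 1, base 9 is a Fermat witness: 1739 is composite.

638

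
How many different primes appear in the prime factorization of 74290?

5

74290 = 2 · 37145
37145 = 5 · 7429
7429 = 17 · 437
437 = 19 · 23
74290 = 2 · 5 · 17 · 19 · 23, which has 5 distinct prime factors.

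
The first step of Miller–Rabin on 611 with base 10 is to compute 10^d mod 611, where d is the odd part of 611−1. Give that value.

160

611 − 1 = 610 = 2^1 · 305, so d = 305.
10^1 ≡ 10 (mod 611)
10^2 ≡ 10^2 = 100 ≡ 100 (mod 611)
10^4 ≡ 100^2 = 10000 ≡ 224 (mod 611)
10^8 ≡ 224^2 = 50176 ≡ 74 (mod 611)
10^16 ≡ 74^2 = 5476 ≡ 588 (mod 611)
10^32 ≡ 588^2 = 345744 ≡ 529 (mod 611)
10^64 ≡ 529^2 = 279841 ≡ 3 (mod 611)
10^128 ≡ 3^2 = 9 ≡ 9 (mod 611)
10^256 ≡ 9^2 = 81 ≡ 81 (mod 611)
305 = 256 + 32 + 16 + 1 in binary powers of 2.
So 10^305 ≡ 81 · 529 · 588 · 10 ≡ 160 (mod 611).
Squaring chain: 160; never reaches −1, so base 10 is a Miller–Rabin witness that 611 is composite.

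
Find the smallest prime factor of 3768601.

47

3768601 is odd.
Digit sum 31, not divisible by 3.
Ends in 1: not divisible by 5.
7: 3768601 = 7·538371 + 4
11: 3768601 = 11·342600 + 1
13: 3768601 = 13·289892 + 5
17: 3768601 = 17·221682 + 7
19: 3768601 = 19·198347 + 8
23: 3768601 = 23·163852 + 5
29: 3768601 = 29·129951 + 22
31: 3768601 = 31·121567 + 24
37: 3768601 = 37·101854 + 3
41: 3768601 = 41·91917 + 4
43: 3768601 = 43·87641 + 38
47: 3768601 = 47·80183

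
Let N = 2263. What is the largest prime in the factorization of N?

73

2263 = 31 · 73
73 is prime.
So 2263 = 31 · 73; the largest prime factor is 73.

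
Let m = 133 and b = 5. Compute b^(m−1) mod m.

64

5^1 ≡ 5 (mod 133)
5^2 ≡ 5^2 = 25 ≡ 25 (mod 133)
5^4 ≡ 25^2 = 625 ≡ 93 (mod 133)
5^8 ≡ 93^2 = 8649 ≡ 4 (mod 133)
5^16 ≡ 4^2 = 16 ≡ 16 (mod 133)
5^32 ≡ 16^2 = 256 ≡ 123 (mod 133)
5^64 ≡ 123^2 = 15129 ≡ 100 (mod 133)
5^128 ≡ 100^2 = 10000 ≡ 25 (mod 133)
132 = 128 + 4 in binary powers of 2.
So 5^132 ≡ 25 · 93 ≡ 64 (mod 133).
Since 64 ≠ 1, base 5 is a Fermat witness: 133 is composite.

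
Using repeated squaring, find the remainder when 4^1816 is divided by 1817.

901

4^1 ≡ 4 (mod 1817)
4^2 ≡ 4^2 = 16 ≡ 16 (mod 1817)
4^4 ≡ 16^2 = 256 ≡ 256 (mod 1817)
4^8 ≡ 256^2 = 65536 ≡ 124 (mod 1817)
4^16 ≡ 124^2 = 15376 ≡ 840 (mod 1817)
4^32 ≡ 840^2 = 705600 ≡ 604 (mod 1817)
4^64 ≡ 604^2 = 364816 ≡ 1416 (mod 1817)
4^128 ≡ 1416^2 = 2005056 ≡ 905 (mod 1817)
4^256 ≡ 905^2 = 819025 ≡ 1375 (mod 1817)
4^512 ≡ 1375^2 = 1890625 ≡ 945 (mod 1817)
4^1024 ≡ 945^2 = 893025 ≡ 878 (mod 1817)
1816 = 1024 + 512 + 256 + 16 + 8 in binary powers of 2.
So 4^1816 ≡ 878 · 945 · 1375 · 840 · 124 ≡ 901 (mod 1817).
Since 901 ≠ 1, base 4 is a Fermat witness: 1817 is composite.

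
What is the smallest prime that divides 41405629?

83

41405629 is odd.
Digit sum 31, not divisible by 3.
Ends in 9: not divisible by 5.
7: 41405629 = 7·5915089 + 6
11: 41405629 = 11·3764148 + 1
13: 41405629 = 13·3185048 + 5
17: 41405629 = 17·2435625 + 4
19: 41405629 = 19·2179243 + 12
23: 41405629 = 23·1800244 + 17
29: 41405629 = 29·1427780 + 9
31: 41405629 = 31·1335665 + 14
37: 41405629 = 37·1119071 + 2
41: 41405629 = 41·1009893 + 16
43: 41405629 = 43·962921 + 26
47: 41405629 = 47·880970 + 39
53: 41405629 = 53·781238 + 15
59: 41405629 = 59·701790 + 19
61: 41405629 = 61·678780 + 49
67: 41405629 = 67·617994 + 31
71: 41405629 = 71·583177 + 62
73: 41405629 = 73·567200 + 29
79: 41405629 = 79·524121 + 70
83: 41405629 = 83·498863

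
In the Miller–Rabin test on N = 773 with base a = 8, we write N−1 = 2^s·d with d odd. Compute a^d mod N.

773 − 1 = 772 = 2^2 · 193, so d = 193.
8^1 ≡ 8 (mod 773)
8^2 ≡ 8^2 = 64 ≡ 64 (mod 773)
8^4 ≡ 64^2 = 4096 ≡ 231 (mod 773)
8^8 ≡ 231^2 = 53361 ≡ 24 (mod 773)
8^16 ≡ 24^2 = 576 ≡ 576 (mod 773)
8^32 ≡ 576^2 = 331776 ≡ 159 (mod 773)
8^64 ≡ 159^2 = 25281 ≡ 545 (mod 773)
8^128 ≡ 545^2 = 297025 ≡ 193 (mod 773)
193 = 128 + 64 + 1 in binary powers of 2.
So 8^193 ≡ 193 · 545 · 8 ≡ 456 (mod 773).
Squaring chain: 456 → 772; reaches −1, so base 8 does not prove 773 composite.

456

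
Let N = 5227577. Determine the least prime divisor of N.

5227577 is odd.
Digit sum 35, not divisible by 3.
Ends in 7: not divisible by 5.
7: 5227577 = 7·746796 + 5
11: 5227577 = 11·475234 + 3
13: 5227577 = 13·402121 + 4
17: 5227577 = 17·307504 + 9
19: 5227577 = 19·275135 + 12
23: 5227577 = 23·227285 + 22
29: 5227577 = 29·180261 + 8
31: 5227577 = 31·168631 + 16
37: 5227577 = 37·141285 + 32
41: 5227577 = 41·127501 + 36
43: 5227577 = 43·121571 + 24
47: 5227577 = 47·111225 + 2
53: 5227577 = 53·98633 + 28
59: 5227577 = 59·88603

59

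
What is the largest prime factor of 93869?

93869 = 37 · 2537
2537 = 43 · 59
59 is prime.
So 93869 = 37 · 43 · 59; the largest prime factor is 59.

59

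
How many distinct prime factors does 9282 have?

5

9282 = 2 · 4641
4641 = 3 · 1547
1547 = 7 · 221
221 = 13 · 17
9282 = 2 · 3 · 7 · 13 · 17, which has 5 distinct prime factors.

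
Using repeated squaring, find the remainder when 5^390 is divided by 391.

5^1 ≡ 5 (mod 391)
5^2 ≡ 5^2 = 25 ≡ 25 (mod 391)
5^4 ≡ 25^2 = 625 ≡ 234 (mod 391)
5^8 ≡ 234^2 = 54756 ≡ 16 (mod 391)
5^16 ≡ 16^2 = 256 ≡ 256 (mod 391)
5^32 ≡ 256^2 = 65536 ≡ 239 (mod 391)
5^64 ≡ 239^2 = 57121 ≡ 35 (mod 391)
5^128 ≡ 35^2 = 1225 ≡ 52 (mod 391)
5^256 ≡ 52^2 = 2704 ≡ 358 (mod 391)
390 = 256 + 128 + 4 + 2 in binary powers of 2.
So 5^390 ≡ 358 · 52 · 234 · 25 ≡ 325 (mod 391).
Since 325 ≠ 1, base 5 is a Fermat witness: 391 is composite.

325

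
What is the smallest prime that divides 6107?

6107 is odd.
Digit sum 14, not divisible by 3.
Ends in 7: not divisible by 5.
7: 6107 = 7·872 + 3
11: 6107 = 11·555 + 2
13: 6107 = 13·469 + 10
17: 6107 = 17·359 + 4
19: 6107 = 19·321 + 8
23: 6107 = 23·265 + 12
29: 6107 = 29·210 + 17
31: 6107 = 31·197

31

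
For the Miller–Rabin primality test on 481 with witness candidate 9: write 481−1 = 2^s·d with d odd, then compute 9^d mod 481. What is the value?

417

481 − 1 = 480 = 2^5 · 15, so d = 15.
9^1 ≡ 9 (mod 481)
9^2 ≡ 9^2 = 81 ≡ 81 (mod 481)
9^4 ≡ 81^2 = 6561 ≡ 308 (mod 481)
9^8 ≡ 308^2 = 94864 ≡ 107 (mod 481)
15 = 8 + 4 + 2 + 1 in binary powers of 2.
So 9^15 ≡ 107 · 308 · 81 · 9 ≡ 417 (mod 481).
Squaring chain: 417 → 248 → 417 → 248 → 417; never reaches −1, so base 9 is a Miller–Rabin witness that 481 is composite.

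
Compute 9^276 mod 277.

9^1 ≡ 9 (mod 277)
9^2 ≡ 9^2 = 81 ≡ 81 (mod 277)
9^4 ≡ 81^2 = 6561 ≡ 190 (mod 277)
9^8 ≡ 190^2 = 36100 ≡ 90 (mod 277)
9^16 ≡ 90^2 = 8100 ≡ 67 (mod 277)
9^32 ≡ 67^2 = 4489 ≡ 57 (mod 277)
9^64 ≡ 57^2 = 3249 ≡ 202 (mod 277)
9^128 ≡ 202^2 = 40804 ≡ 85 (mod 277)
9^256 ≡ 85^2 = 7225 ≡ 23 (mod 277)
276 = 256 + 16 + 4 in binary powers of 2.
So 9^276 ≡ 23 · 67 · 190 ≡ 1 (mod 277).
Since the result is 1, base 9 gives no evidence that 277 is composite.

1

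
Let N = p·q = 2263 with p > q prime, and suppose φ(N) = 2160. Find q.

31

φ(n) = (p−1)(q−1) = n − (p+q) + 1, so p + q = 2263 − 2160 + 1 = 104.
p and q are the roots of t² − 104t + 2263 = 0.
Discriminant: 104² − 4·2263 = 10816 − 9052 = 1764; √1764 = 42.
q = (104 − 42)/2 = 31, p = (104 + 42)/2 = 73.
Check: 31 · 73 = 2263.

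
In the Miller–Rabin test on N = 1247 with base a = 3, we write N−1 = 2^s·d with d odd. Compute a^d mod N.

824

1247 − 1 = 1246 = 2^1 · 623, so d = 623.
3^1 ≡ 3 (mod 1247)
3^2 ≡ 3^2 = 9 ≡ 9 (mod 1247)
3^4 ≡ 9^2 = 81 ≡ 81 (mod 1247)
3^8 ≡ 81^2 = 6561 ≡ 326 (mod 1247)
3^16 ≡ 326^2 = 106276 ≡ 281 (mod 1247)
3^32 ≡ 281^2 = 78961 ≡ 400 (mod 1247)
3^64 ≡ 400^2 = 160000 ≡ 384 (mod 1247)
3^128 ≡ 384^2 = 147456 ≡ 310 (mod 1247)
3^256 ≡ 310^2 = 96100 ≡ 81 (mod 1247)
3^512 ≡ 81^2 = 6561 ≡ 326 (mod 1247)
623 = 512 + 64 + 32 + 8 + 4 + 2 + 1 in binary powers of 2.
So 3^623 ≡ 326 · 384 · 400 · 326 · 81 · 9 · 3 ≡ 824 (mod 1247).
Squaring chain: 824; never reaches −1, so base 3 is a Miller–Rabin witness that 1247 is composite.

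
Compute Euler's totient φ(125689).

117936

Factor: 125689 = 37 · 43 · 79.
φ(125689) = (37−1) · (43−1) · (79−1) = 36 · 42 · 78 = 117936.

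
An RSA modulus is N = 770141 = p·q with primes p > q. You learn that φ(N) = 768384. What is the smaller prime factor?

829

φ(n) = (p−1)(q−1) = n − (p+q) + 1, so p + q = 770141 − 768384 + 1 = 1758.
p and q are the roots of t² − 1758t + 770141 = 0.
Discriminant: 1758² − 4·770141 = 3090564 − 3080564 = 10000; √10000 = 100.
q = (1758 − 100)/2 = 829, p = (1758 + 100)/2 = 929.
Check: 829 · 929 = 770141.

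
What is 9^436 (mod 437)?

234

9^1 ≡ 9 (mod 437)
9^2 ≡ 9^2 = 81 ≡ 81 (mod 437)
9^4 ≡ 81^2 = 6561 ≡ 6 (mod 437)
9^8 ≡ 6^2 = 36 ≡ 36 (mod 437)
9^16 ≡ 36^2 = 1296 ≡ 422 (mod 437)
9^32 ≡ 422^2 = 178084 ≡ 225 (mod 437)
9^64 ≡ 225^2 = 50625 ≡ 370 (mod 437)
9^128 ≡ 370^2 = 136900 ≡ 119 (mod 437)
9^256 ≡ 119^2 = 14161 ≡ 177 (mod 437)
436 = 256 + 128 + 32 + 16 + 4 in binary powers of 2.
So 9^436 ≡ 177 · 119 · 225 · 422 · 6 ≡ 234 (mod 437).
Since 234 ≠ 1, base 9 is a Fermat witness: 437 is composite.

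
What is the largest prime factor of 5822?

71

5822 = 2 · 2911
2911 = 41 · 71
71 is prime.
So 5822 = 2 · 41 · 71; the largest prime factor is 71.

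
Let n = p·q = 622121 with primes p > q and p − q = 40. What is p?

Since p = q + 40, we have 622121 = q(q + 40), so q² + 40q − 622121 = 0.
Discriminant: 40² + 4·622121 = 1600 + 2488484 = 2490084; √2490084 = 1578.
q = (−40 + 1578)/2 = 769, and p = q + 40 = 809.
Check: 769 · 809 = 622121.

809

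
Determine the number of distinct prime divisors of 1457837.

1457837 = 31^2 · 1517
1517 = 37 · 41
1457837 = 31^2 · 37 · 41, which has 3 distinct prime factors.

3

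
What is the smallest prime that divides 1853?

1853 is odd.
Digit sum 17, not divisible by 3.
Ends in 3: not divisible by 5.
7: 1853 = 7·264 + 5
11: 1853 = 11·168 + 5
13: 1853 = 13·142 + 7
17: 1853 = 17·109

17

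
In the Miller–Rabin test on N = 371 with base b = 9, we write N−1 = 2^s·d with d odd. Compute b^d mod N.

305

371 − 1 = 370 = 2^1 · 185, so d = 185.
9^1 ≡ 9 (mod 371)
9^2 ≡ 9^2 = 81 ≡ 81 (mod 371)
9^4 ≡ 81^2 = 6561 ≡ 254 (mod 371)
9^8 ≡ 254^2 = 64516 ≡ 333 (mod 371)
9^16 ≡ 333^2 = 110889 ≡ 331 (mod 371)
9^32 ≡ 331^2 = 109561 ≡ 116 (mod 371)
9^64 ≡ 116^2 = 13456 ≡ 100 (mod 371)
9^128 ≡ 100^2 = 10000 ≡ 354 (mod 371)
185 = 128 + 32 + 16 + 8 + 1 in binary powers of 2.
So 9^185 ≡ 354 · 116 · 331 · 333 · 9 ≡ 305 (mod 371).
Squaring chain: 305; never reaches −1, so base 9 is a Miller–Rabin witness that 371 is composite.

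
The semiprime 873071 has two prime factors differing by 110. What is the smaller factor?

881

Since p = q + 110, we have 873071 = q(q + 110), so q² + 110q − 873071 = 0.
Discriminant: 110² + 4·873071 = 12100 + 3492284 = 3504384; √3504384 = 1872.
q = (−110 + 1872)/2 = 881, and p = q + 110 = 991.
Check: 881 · 991 = 873071.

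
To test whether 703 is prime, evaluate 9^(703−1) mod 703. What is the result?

9^1 ≡ 9 (mod 703)
9^2 ≡ 9^2 = 81 ≡ 81 (mod 703)
9^4 ≡ 81^2 = 6561 ≡ 234 (mod 703)
9^8 ≡ 234^2 = 54756 ≡ 625 (mod 703)
9^16 ≡ 625^2 = 390625 ≡ 460 (mod 703)
9^32 ≡ 460^2 = 211600 ≡ 700 (mod 703)
9^64 ≡ 700^2 = 490000 ≡ 9 (mod 703)
9^128 ≡ 9^2 = 81 ≡ 81 (mod 703)
9^256 ≡ 81^2 = 6561 ≡ 234 (mod 703)
9^512 ≡ 234^2 = 54756 ≡ 625 (mod 703)
702 = 512 + 128 + 32 + 16 + 8 + 4 + 2 in binary powers of 2.
So 9^702 ≡ 625 · 81 · 700 · 460 · 625 · 234 · 81 ≡ 1 (mod 703).
Since the result is 1, base 9 gives no evidence that 703 is composite.

1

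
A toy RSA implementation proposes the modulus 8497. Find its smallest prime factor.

29

8497 is odd.
Digit sum 28, not divisible by 3.
Ends in 7: not divisible by 5.
7: 8497 = 7·1213 + 6
11: 8497 = 11·772 + 5
13: 8497 = 13·653 + 8
17: 8497 = 17·499 + 14
19: 8497 = 19·447 + 4
23: 8497 = 23·369 + 10
29: 8497 = 29·293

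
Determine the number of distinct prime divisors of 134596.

5

134596 = 2^2 · 33649
33649 = 7 · 4807
4807 = 11 · 437
437 = 19 · 23
134596 = 2^2 · 7 · 11 · 19 · 23, which has 5 distinct prime factors.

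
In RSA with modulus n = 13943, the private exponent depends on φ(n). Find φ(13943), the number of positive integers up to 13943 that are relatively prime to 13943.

13680

Factor: 13943 = 73 · 191.
φ(13943) = (73−1) · (191−1) = 72 · 190 = 13680.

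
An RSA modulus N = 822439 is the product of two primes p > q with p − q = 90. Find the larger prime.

Since p = q + 90, we have 822439 = q(q + 90), so q² + 90q − 822439 = 0.
Discriminant: 90² + 4·822439 = 8100 + 3289756 = 3297856; √3297856 = 1816.
q = (−90 + 1816)/2 = 863, and p = q + 90 = 953.
Check: 863 · 953 = 822439.

953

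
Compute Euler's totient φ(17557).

17280

Factor: 17557 = 97 · 181.
φ(17557) = (97−1) · (181−1) = 96 · 180 = 17280.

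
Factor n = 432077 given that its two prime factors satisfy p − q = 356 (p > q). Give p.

859

Since p = q + 356, we have 432077 = q(q + 356), so q² + 356q − 432077 = 0.
Discriminant: 356² + 4·432077 = 126736 + 1728308 = 1855044; √1855044 = 1362.
q = (−356 + 1362)/2 = 503, and p = q + 356 = 859.
Check: 503 · 859 = 432077.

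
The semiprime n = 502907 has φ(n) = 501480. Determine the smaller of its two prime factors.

631

φ(n) = (p−1)(q−1) = n − (p+q) + 1, so p + q = 502907 − 501480 + 1 = 1428.
p and q are the roots of t² − 1428t + 502907 = 0.
Discriminant: 1428² − 4·502907 = 2039184 − 2011628 = 27556; √27556 = 166.
q = (1428 − 166)/2 = 631, p = (1428 + 166)/2 = 797.
Check: 631 · 797 = 502907.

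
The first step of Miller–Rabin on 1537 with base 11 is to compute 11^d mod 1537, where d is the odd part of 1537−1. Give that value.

1537 − 1 = 1536 = 2^9 · 3, so d = 3.
11^1 ≡ 11 (mod 1537)
11^2 ≡ 11^2 = 121 ≡ 121 (mod 1537)
3 = 2 + 1 in binary powers of 2.
So 11^3 ≡ 121 · 11 ≡ 1331 (mod 1537).
Squaring chain: 1331 → 937 → 342 → 152 → 49 → 864 → 1051 → 1035 → 1473; never reaches −1, so base 11 is a Miller–Rabin witness that 1537 is composite.

1331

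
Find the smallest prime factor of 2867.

2867 is odd.
Digit sum 23, not divisible by 3.
Ends in 7: not divisible by 5.
7: 2867 = 7·409 + 4
11: 2867 = 11·260 + 7
13: 2867 = 13·220 + 7
17: 2867 = 17·168 + 11
19: 2867 = 19·150 + 17
23: 2867 = 23·124 + 15
29: 2867 = 29·98 + 25
31: 2867 = 31·92 + 15
37: 2867 = 37·77 + 18
41: 2867 = 41·69 + 38
43: 2867 = 43·66 + 29
47: 2867 = 47·61

47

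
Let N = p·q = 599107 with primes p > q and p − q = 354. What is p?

Since p = q + 354, we have 599107 = q(q + 354), so q² + 354q − 599107 = 0.
Discriminant: 354² + 4·599107 = 125316 + 2396428 = 2521744; √2521744 = 1588.
q = (−354 + 1588)/2 = 617, and p = q + 354 = 971.
Check: 617 · 971 = 599107.

971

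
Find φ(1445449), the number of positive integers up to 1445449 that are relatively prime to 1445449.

1406592

Factor: 1445449 = 89 · 109 · 149.
φ(1445449) = (89−1) · (109−1) · (149−1) = 88 · 108 · 148 = 1406592.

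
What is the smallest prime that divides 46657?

46657 is odd.
Digit sum 28, not divisible by 3.
Ends in 7: not divisible by 5.
7: 46657 = 7·6665 + 2
11: 46657 = 11·4241 + 6
13: 46657 = 13·3589

13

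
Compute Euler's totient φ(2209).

2162

Factor: 2209 = 47^2.
φ(2209) = 47^1·(47−1) = 2162.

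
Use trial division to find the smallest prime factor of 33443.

53

33443 is odd.
Digit sum 17, not divisible by 3.
Ends in 3: not divisible by 5.
7: 33443 = 7·4777 + 4
11: 33443 = 11·3040 + 3
13: 33443 = 13·2572 + 7
17: 33443 = 17·1967 + 4
19: 33443 = 19·1760 + 3
23: 33443 = 23·1454 + 1
29: 33443 = 29·1153 + 6
31: 33443 = 31·1078 + 25
37: 33443 = 37·903 + 32
41: 33443 = 41·815 + 28
43: 33443 = 43·777 + 32
47: 33443 = 47·711 + 26
53: 33443 = 53·631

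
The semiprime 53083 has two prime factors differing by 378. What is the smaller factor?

109

Since p = q + 378, we have 53083 = q(q + 378), so q² + 378q − 53083 = 0.
Discriminant: 378² + 4·53083 = 142884 + 212332 = 355216; √355216 = 596.
q = (−378 + 596)/2 = 109, and p = q + 378 = 487.
Check: 109 · 487 = 53083.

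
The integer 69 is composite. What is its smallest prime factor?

69 is odd.
Digit sum 15, divisible by 3.

3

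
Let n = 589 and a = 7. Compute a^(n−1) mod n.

343

7^1 ≡ 7 (mod 589)
7^2 ≡ 7^2 = 49 ≡ 49 (mod 589)
7^4 ≡ 49^2 = 2401 ≡ 45 (mod 589)
7^8 ≡ 45^2 = 2025 ≡ 258 (mod 589)
7^16 ≡ 258^2 = 66564 ≡ 7 (mod 589)
7^32 ≡ 7^2 = 49 ≡ 49 (mod 589)
7^64 ≡ 49^2 = 2401 ≡ 45 (mod 589)
7^128 ≡ 45^2 = 2025 ≡ 258 (mod 589)
7^256 ≡ 258^2 = 66564 ≡ 7 (mod 589)
7^512 ≡ 7^2 = 49 ≡ 49 (mod 589)
588 = 512 + 64 + 8 + 4 in binary powers of 2.
So 7^588 ≡ 49 · 45 · 258 · 45 ≡ 343 (mod 589).
Since 343 ≠ 1, base 7 is a Fermat witness: 589 is composite.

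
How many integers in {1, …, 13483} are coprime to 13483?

Factor: 13483 = 97 · 139.
φ(13483) = (97−1) · (139−1) = 96 · 138 = 13248.

13248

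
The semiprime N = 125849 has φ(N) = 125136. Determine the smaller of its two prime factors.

317

φ(n) = (p−1)(q−1) = n − (p+q) + 1, so p + q = 125849 − 125136 + 1 = 714.
p and q are the roots of t² − 714t + 125849 = 0.
Discriminant: 714² − 4·125849 = 509796 − 503396 = 6400; √6400 = 80.
q = (714 − 80)/2 = 317, p = (714 + 80)/2 = 397.
Check: 317 · 397 = 125849.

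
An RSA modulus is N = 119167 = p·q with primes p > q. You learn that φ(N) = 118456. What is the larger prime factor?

φ(n) = (p−1)(q−1) = n − (p+q) + 1, so p + q = 119167 − 118456 + 1 = 712.
p and q are the roots of t² − 712t + 119167 = 0.
Discriminant: 712² − 4·119167 = 506944 − 476668 = 30276; √30276 = 174.
q = (712 − 174)/2 = 269, p = (712 + 174)/2 = 443.
Check: 269 · 443 = 119167.

443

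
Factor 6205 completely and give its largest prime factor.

73

6205 = 5 · 1241
1241 = 17 · 73
73 is prime.
So 6205 = 5 · 17 · 73; the largest prime factor is 73.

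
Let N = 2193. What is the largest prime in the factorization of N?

2193 = 3 · 731
731 = 17 · 43
43 is prime.
So 2193 = 3 · 17 · 43; the largest prime factor is 43.

43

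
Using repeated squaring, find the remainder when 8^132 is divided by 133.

1

8^1 ≡ 8 (mod 133)
8^2 ≡ 8^2 = 64 ≡ 64 (mod 133)
8^4 ≡ 64^2 = 4096 ≡ 106 (mod 133)
8^8 ≡ 106^2 = 11236 ≡ 64 (mod 133)
8^16 ≡ 64^2 = 4096 ≡ 106 (mod 133)
8^32 ≡ 106^2 = 11236 ≡ 64 (mod 133)
8^64 ≡ 64^2 = 4096 ≡ 106 (mod 133)
8^128 ≡ 106^2 = 11236 ≡ 64 (mod 133)
132 = 128 + 4 in binary powers of 2.
So 8^132 ≡ 64 · 106 ≡ 1 (mod 133).
Since the result is 1, base 8 gives no evidence that 133 is composite.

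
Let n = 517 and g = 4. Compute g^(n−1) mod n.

4^1 ≡ 4 (mod 517)
4^2 ≡ 4^2 = 16 ≡ 16 (mod 517)
4^4 ≡ 16^2 = 256 ≡ 256 (mod 517)
4^8 ≡ 256^2 = 65536 ≡ 394 (mod 517)
4^16 ≡ 394^2 = 155236 ≡ 136 (mod 517)
4^32 ≡ 136^2 = 18496 ≡ 401 (mod 517)
4^64 ≡ 401^2 = 160801 ≡ 14 (mod 517)
4^128 ≡ 14^2 = 196 ≡ 196 (mod 517)
4^256 ≡ 196^2 = 38416 ≡ 158 (mod 517)
4^512 ≡ 158^2 = 24964 ≡ 148 (mod 517)
516 = 512 + 4 in binary powers of 2.
So 4^516 ≡ 148 · 256 ≡ 147 (mod 517).
Since 147 ≠ 1, base 4 is a Fermat witness: 517 is composite.

147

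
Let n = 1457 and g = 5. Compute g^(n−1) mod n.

36

5^1 ≡ 5 (mod 1457)
5^2 ≡ 5^2 = 25 ≡ 25 (mod 1457)
5^4 ≡ 25^2 = 625 ≡ 625 (mod 1457)
5^8 ≡ 625^2 = 390625 ≡ 149 (mod 1457)
5^16 ≡ 149^2 = 22201 ≡ 346 (mod 1457)
5^32 ≡ 346^2 = 119716 ≡ 242 (mod 1457)
5^64 ≡ 242^2 = 58564 ≡ 284 (mod 1457)
5^128 ≡ 284^2 = 80656 ≡ 521 (mod 1457)
5^256 ≡ 521^2 = 271441 ≡ 439 (mod 1457)
5^512 ≡ 439^2 = 192721 ≡ 397 (mod 1457)
5^1024 ≡ 397^2 = 157609 ≡ 253 (mod 1457)
1456 = 1024 + 256 + 128 + 32 + 16 in binary powers of 2.
So 5^1456 ≡ 253 · 439 · 521 · 242 · 346 ≡ 36 (mod 1457).
Since 36 ≠ 1, base 5 is a Fermat witness: 1457 is composite.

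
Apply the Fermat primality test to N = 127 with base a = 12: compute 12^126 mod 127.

12^1 ≡ 12 (mod 127)
12^2 ≡ 12^2 = 144 ≡ 17 (mod 127)
12^4 ≡ 17^2 = 289 ≡ 35 (mod 127)
12^8 ≡ 35^2 = 1225 ≡ 82 (mod 127)
12^16 ≡ 82^2 = 6724 ≡ 120 (mod 127)
12^32 ≡ 120^2 = 14400 ≡ 49 (mod 127)
12^64 ≡ 49^2 = 2401 ≡ 115 (mod 127)
126 = 64 + 32 + 16 + 8 + 4 + 2 in binary powers of 2.
So 12^126 ≡ 115 · 49 · 120 · 82 · 35 · 17 ≡ 1 (mod 127).
Since the result is 1, base 12 gives no evidence that 127 is composite.

1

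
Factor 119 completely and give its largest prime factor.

119 = 7 · 17
17 is prime.
So 119 = 7 · 17; the largest prime factor is 17.

17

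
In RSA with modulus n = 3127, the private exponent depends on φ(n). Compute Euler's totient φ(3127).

Factor: 3127 = 53 · 59.
φ(3127) = (53−1) · (59−1) = 52 · 58 = 3016.

3016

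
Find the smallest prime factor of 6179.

6179 is odd.
Digit sum 23, not divisible by 3.
Ends in 9: not divisible by 5.
7: 6179 = 7·882 + 5
11: 6179 = 11·561 + 8
13: 6179 = 13·475 + 4
17: 6179 = 17·363 + 8
19: 6179 = 19·325 + 4
23: 6179 = 23·268 + 15
29: 6179 = 29·213 + 2
31: 6179 = 31·199 + 10
37: 6179 = 37·167

37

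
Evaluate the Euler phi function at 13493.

13260

Factor: 13493 = 103 · 131.
φ(13493) = (103−1) · (131−1) = 102 · 130 = 13260.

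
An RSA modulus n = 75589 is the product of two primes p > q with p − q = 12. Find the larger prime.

281

Since p = q + 12, we have 75589 = q(q + 12), so q² + 12q − 75589 = 0.
Discriminant: 12² + 4·75589 = 144 + 302356 = 302500; √302500 = 550.
q = (−12 + 550)/2 = 269, and p = q + 12 = 281.
Check: 269 · 281 = 75589.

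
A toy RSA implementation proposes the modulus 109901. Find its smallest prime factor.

109901 is odd.
Digit sum 20, not divisible by 3.
Ends in 1: not divisible by 5.
7: 109901 = 7·15700 + 1
11: 109901 = 11·9991

11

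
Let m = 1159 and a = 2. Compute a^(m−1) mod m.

881

2^1 ≡ 2 (mod 1159)
2^2 ≡ 2^2 = 4 ≡ 4 (mod 1159)
2^4 ≡ 4^2 = 16 ≡ 16 (mod 1159)
2^8 ≡ 16^2 = 256 ≡ 256 (mod 1159)
2^16 ≡ 256^2 = 65536 ≡ 632 (mod 1159)
2^32 ≡ 632^2 = 399424 ≡ 728 (mod 1159)
2^64 ≡ 728^2 = 529984 ≡ 321 (mod 1159)
2^128 ≡ 321^2 = 103041 ≡ 1049 (mod 1159)
2^256 ≡ 1049^2 = 1100401 ≡ 510 (mod 1159)
2^512 ≡ 510^2 = 260100 ≡ 484 (mod 1159)
2^1024 ≡ 484^2 = 234256 ≡ 138 (mod 1159)
1158 = 1024 + 128 + 4 + 2 in binary powers of 2.
So 2^1158 ≡ 138 · 1049 · 16 · 4 ≡ 881 (mod 1159).
Since 881 ≠ 1, base 2 is a Fermat witness: 1159 is composite.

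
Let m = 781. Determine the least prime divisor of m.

781 is odd.
Digit sum 16, not divisible by 3.
Ends in 1: not divisible by 5.
7: 781 = 7·111 + 4
11: 781 = 11·71

11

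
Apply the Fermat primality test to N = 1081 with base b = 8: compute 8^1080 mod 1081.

570

8^1 ≡ 8 (mod 1081)
8^2 ≡ 8^2 = 64 ≡ 64 (mod 1081)
8^4 ≡ 64^2 = 4096 ≡ 853 (mod 1081)
8^8 ≡ 853^2 = 727609 ≡ 96 (mod 1081)
8^16 ≡ 96^2 = 9216 ≡ 568 (mod 1081)
8^32 ≡ 568^2 = 322624 ≡ 486 (mod 1081)
8^64 ≡ 486^2 = 236196 ≡ 538 (mod 1081)
8^128 ≡ 538^2 = 289444 ≡ 817 (mod 1081)
8^256 ≡ 817^2 = 667489 ≡ 512 (mod 1081)
8^512 ≡ 512^2 = 262144 ≡ 542 (mod 1081)
8^1024 ≡ 542^2 = 293764 ≡ 813 (mod 1081)
1080 = 1024 + 32 + 16 + 8 in binary powers of 2.
So 8^1080 ≡ 813 · 486 · 568 · 96 ≡ 570 (mod 1081).
Since 570 ≠ 1, base 8 is a Fermat witness: 1081 is composite.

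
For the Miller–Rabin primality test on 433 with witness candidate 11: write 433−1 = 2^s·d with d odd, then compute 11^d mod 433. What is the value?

354

433 − 1 = 432 = 2^4 · 27, so d = 27.
11^1 ≡ 11 (mod 433)
11^2 ≡ 11^2 = 121 ≡ 121 (mod 433)
11^4 ≡ 121^2 = 14641 ≡ 352 (mod 433)
11^8 ≡ 352^2 = 123904 ≡ 66 (mod 433)
11^16 ≡ 66^2 = 4356 ≡ 26 (mod 433)
27 = 16 + 8 + 2 + 1 in binary powers of 2.
So 11^27 ≡ 26 · 66 · 121 · 11 ≡ 354 (mod 433).
Squaring chain: 354 → 179 → 432 → 1; reaches −1, so base 11 does not prove 433 composite.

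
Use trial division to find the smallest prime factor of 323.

17

323 is odd.
Digit sum 8, not divisible by 3.
Ends in 3: not divisible by 5.
7: 323 = 7·46 + 1
11: 323 = 11·29 + 4
13: 323 = 13·24 + 11
17: 323 = 17·19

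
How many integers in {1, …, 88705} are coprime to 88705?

69888

Factor: 88705 = 5 · 113 · 157.
φ(88705) = (5−1) · (113−1) · (157−1) = 4 · 112 · 156 = 69888.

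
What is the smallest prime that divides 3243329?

3243329 is odd.
Digit sum 26, not divisible by 3.
Ends in 9: not divisible by 5.
7: 3243329 = 7·463332 + 5
11: 3243329 = 11·294848 + 1
13: 3243329 = 13·249486 + 11
17: 3243329 = 17·190784 + 1
19: 3243329 = 19·170701 + 10
23: 3243329 = 23·141014 + 7
29: 3243329 = 29·111838 + 27
31: 3243329 = 31·104623 + 16
37: 3243329 = 37·87657 + 20
41: 3243329 = 41·79105 + 24
43: 3243329 = 43·75426 + 11
47: 3243329 = 47·69007

47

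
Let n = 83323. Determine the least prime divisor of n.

83323 is odd.
Digit sum 19, not divisible by 3.
Ends in 3: not divisible by 5.
7: 83323 = 7·11903 + 2
11: 83323 = 11·7574 + 9
13: 83323 = 13·6409 + 6
17: 83323 = 17·4901 + 6
19: 83323 = 19·4385 + 8
23: 83323 = 23·3622 + 17
29: 83323 = 29·2873 + 6
31: 83323 = 31·2687 + 26
37: 83323 = 37·2251 + 36
41: 83323 = 41·2032 + 11
43: 83323 = 43·1937 + 32
47: 83323 = 47·1772 + 39
53: 83323 = 53·1572 + 7
59: 83323 = 59·1412 + 15
61: 83323 = 61·1365 + 58
67: 83323 = 67·1243 + 42
71: 83323 = 71·1173 + 40
73: 83323 = 73·1141 + 30
79: 83323 = 79·1054 + 57
83: 83323 = 83·1003 + 74
89: 83323 = 89·936 + 19
97: 83323 = 97·859

97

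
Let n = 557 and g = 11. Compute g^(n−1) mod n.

11^1 ≡ 11 (mod 557)
11^2 ≡ 11^2 = 121 ≡ 121 (mod 557)
11^4 ≡ 121^2 = 14641 ≡ 159 (mod 557)
11^8 ≡ 159^2 = 25281 ≡ 216 (mod 557)
11^16 ≡ 216^2 = 46656 ≡ 425 (mod 557)
11^32 ≡ 425^2 = 180625 ≡ 157 (mod 557)
11^64 ≡ 157^2 = 24649 ≡ 141 (mod 557)
11^128 ≡ 141^2 = 19881 ≡ 386 (mod 557)
11^256 ≡ 386^2 = 148996 ≡ 277 (mod 557)
11^512 ≡ 277^2 = 76729 ≡ 420 (mod 557)
556 = 512 + 32 + 8 + 4 in binary powers of 2.
So 11^556 ≡ 420 · 157 · 216 · 159 ≡ 1 (mod 557).
Since the result is 1, base 11 gives no evidence that 557 is composite.

1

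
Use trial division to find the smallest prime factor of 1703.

13

1703 is odd.
Digit sum 11, not divisible by 3.
Ends in 3: not divisible by 5.
7: 1703 = 7·243 + 2
11: 1703 = 11·154 + 9
13: 1703 = 13·131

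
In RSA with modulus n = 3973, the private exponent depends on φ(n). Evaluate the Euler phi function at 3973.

3808

Factor: 3973 = 29 · 137.
φ(3973) = (29−1) · (137−1) = 28 · 136 = 3808.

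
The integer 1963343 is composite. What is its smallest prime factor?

1963343 is odd.
Digit sum 29, not divisible by 3.
Ends in 3: not divisible by 5.
7: 1963343 = 7·280477 + 4
11: 1963343 = 11·178485 + 8
13: 1963343 = 13·151026 + 5
17: 1963343 = 17·115490 + 13
19: 1963343 = 19·103333 + 16
23: 1963343 = 23·85362 + 17
29: 1963343 = 29·67701 + 14
31: 1963343 = 31·63333 + 20
37: 1963343 = 37·53063 + 12
41: 1963343 = 41·47886 + 17
43: 1963343 = 43·45659 + 6
47: 1963343 = 47·41773 + 12
53: 1963343 = 53·37044 + 11
59: 1963343 = 59·33277

59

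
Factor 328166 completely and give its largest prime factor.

79

328166 = 2 · 164083
164083 = 31 · 5293
5293 = 67 · 79
79 is prime.
So 328166 = 2 · 31 · 67 · 79; the largest prime factor is 79.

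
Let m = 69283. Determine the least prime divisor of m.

69283 is odd.
Digit sum 28, not divisible by 3.
Ends in 3: not divisible by 5.
7: 69283 = 7·9897 + 4
11: 69283 = 11·6298 + 5
13: 69283 = 13·5329 + 6
17: 69283 = 17·4075 + 8
19: 69283 = 19·3646 + 9
23: 69283 = 23·3012 + 7
29: 69283 = 29·2389 + 2
31: 69283 = 31·2234 + 29
37: 69283 = 37·1872 + 19
41: 69283 = 41·1689 + 34
43: 69283 = 43·1611 + 10
47: 69283 = 47·1474 + 5
53: 69283 = 53·1307 + 12
59: 69283 = 59·1174 + 17
61: 69283 = 61·1135 + 48
67: 69283 = 67·1034 + 5
71: 69283 = 71·975 + 58
73: 69283 = 73·949 + 6
79: 69283 = 79·877

79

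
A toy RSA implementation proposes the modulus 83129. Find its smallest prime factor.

97

83129 is odd.
Digit sum 23, not divisible by 3.
Ends in 9: not divisible by 5.
7: 83129 = 7·11875 + 4
11: 83129 = 11·7557 + 2
13: 83129 = 13·6394 + 7
17: 83129 = 17·4889 + 16
19: 83129 = 19·4375 + 4
23: 83129 = 23·3614 + 7
29: 83129 = 29·2866 + 15
31: 83129 = 31·2681 + 18
37: 83129 = 37·2246 + 27
41: 83129 = 41·2027 + 22
43: 83129 = 43·1933 + 10
47: 83129 = 47·1768 + 33
53: 83129 = 53·1568 + 25
59: 83129 = 59·1408 + 57
61: 83129 = 61·1362 + 47
67: 83129 = 67·1240 + 49
71: 83129 = 71·1170 + 59
73: 83129 = 73·1138 + 55
79: 83129 = 79·1052 + 21
83: 83129 = 83·1001 + 46
89: 83129 = 89·934 + 3
97: 83129 = 97·857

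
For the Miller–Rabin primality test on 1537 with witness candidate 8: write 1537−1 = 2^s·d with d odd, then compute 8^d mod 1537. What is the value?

512

1537 − 1 = 1536 = 2^9 · 3, so d = 3.
8^1 ≡ 8 (mod 1537)
8^2 ≡ 8^2 = 64 ≡ 64 (mod 1537)
3 = 2 + 1 in binary powers of 2.
So 8^3 ≡ 64 · 8 ≡ 512 (mod 1537).
Squaring chain: 512 → 854 → 778 → 1243 → 364 → 314 → 228 → 1263 → 1300; never reaches −1, so base 8 is a Miller–Rabin witness that 1537 is composite.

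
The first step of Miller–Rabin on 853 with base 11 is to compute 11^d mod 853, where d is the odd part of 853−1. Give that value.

520

853 − 1 = 852 = 2^2 · 213, so d = 213.
11^1 ≡ 11 (mod 853)
11^2 ≡ 11^2 = 121 ≡ 121 (mod 853)
11^4 ≡ 121^2 = 14641 ≡ 140 (mod 853)
11^8 ≡ 140^2 = 19600 ≡ 834 (mod 853)
11^16 ≡ 834^2 = 695556 ≡ 361 (mod 853)
11^32 ≡ 361^2 = 130321 ≡ 665 (mod 853)
11^64 ≡ 665^2 = 442225 ≡ 371 (mod 853)
11^128 ≡ 371^2 = 137641 ≡ 308 (mod 853)
213 = 128 + 64 + 16 + 4 + 1 in binary powers of 2.
So 11^213 ≡ 308 · 371 · 361 · 140 · 11 ≡ 520 (mod 853).
Squaring chain: 520 → 852; reaches −1, so base 11 does not prove 853 composite.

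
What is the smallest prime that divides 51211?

51211 is odd.
Digit sum 10, not divisible by 3.
Ends in 1: not divisible by 5.
7: 51211 = 7·7315 + 6
11: 51211 = 11·4655 + 6
13: 51211 = 13·3939 + 4
17: 51211 = 17·3012 + 7
19: 51211 = 19·2695 + 6
23: 51211 = 23·2226 + 13
29: 51211 = 29·1765 + 26
31: 51211 = 31·1651 + 30
37: 51211 = 37·1384 + 3
41: 51211 = 41·1249 + 2
43: 51211 = 43·1190 + 41
47: 51211 = 47·1089 + 28
53: 51211 = 53·966 + 13
59: 51211 = 59·867 + 58
61: 51211 = 61·839 + 32
67: 51211 = 67·764 + 23
71: 51211 = 71·721 + 20
73: 51211 = 73·701 + 38
79: 51211 = 79·648 + 19
83: 51211 = 83·617

83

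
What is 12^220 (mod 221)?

157

12^1 ≡ 12 (mod 221)
12^2 ≡ 12^2 = 144 ≡ 144 (mod 221)
12^4 ≡ 144^2 = 20736 ≡ 183 (mod 221)
12^8 ≡ 183^2 = 33489 ≡ 118 (mod 221)
12^16 ≡ 118^2 = 13924 ≡ 1 (mod 221)
12^32 ≡ 1^2 = 1 ≡ 1 (mod 221)
12^64 ≡ 1^2 = 1 ≡ 1 (mod 221)
12^128 ≡ 1^2 = 1 ≡ 1 (mod 221)
220 = 128 + 64 + 16 + 8 + 4 in binary powers of 2.
So 12^220 ≡ 1 · 1 · 1 · 118 · 183 ≡ 157 (mod 221).
Since 157 ≠ 1, base 12 is a Fermat witness: 221 is composite.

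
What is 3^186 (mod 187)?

3^1 ≡ 3 (mod 187)
3^2 ≡ 3^2 = 9 ≡ 9 (mod 187)
3^4 ≡ 9^2 = 81 ≡ 81 (mod 187)
3^8 ≡ 81^2 = 6561 ≡ 16 (mod 187)
3^16 ≡ 16^2 = 256 ≡ 69 (mod 187)
3^32 ≡ 69^2 = 4761 ≡ 86 (mod 187)
3^64 ≡ 86^2 = 7396 ≡ 103 (mod 187)
3^128 ≡ 103^2 = 10609 ≡ 137 (mod 187)
186 = 128 + 32 + 16 + 8 + 2 in binary powers of 2.
So 3^186 ≡ 137 · 86 · 69 · 16 · 9 ≡ 25 (mod 187).
Since 25 ≠ 1, base 3 is a Fermat witness: 187 is composite.

25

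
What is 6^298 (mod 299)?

6^1 ≡ 6 (mod 299)
6^2 ≡ 6^2 = 36 ≡ 36 (mod 299)
6^4 ≡ 36^2 = 1296 ≡ 100 (mod 299)
6^8 ≡ 100^2 = 10000 ≡ 133 (mod 299)
6^16 ≡ 133^2 = 17689 ≡ 48 (mod 299)
6^32 ≡ 48^2 = 2304 ≡ 211 (mod 299)
6^64 ≡ 211^2 = 44521 ≡ 269 (mod 299)
6^128 ≡ 269^2 = 72361 ≡ 3 (mod 299)
6^256 ≡ 3^2 = 9 ≡ 9 (mod 299)
298 = 256 + 32 + 8 + 2 in binary powers of 2.
So 6^298 ≡ 9 · 211 · 133 · 36 ≡ 121 (mod 299).
Since 121 ≠ 1, base 6 is a Fermat witness: 299 is composite.

121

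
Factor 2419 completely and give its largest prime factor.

2419 = 41 · 59
59 is prime.
So 2419 = 41 · 59; the largest prime factor is 59.

59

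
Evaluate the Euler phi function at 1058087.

1019200

Factor: 1058087 = 41 · 131 · 197.
φ(1058087) = (41−1) · (131−1) · (197−1) = 40 · 130 · 196 = 1019200.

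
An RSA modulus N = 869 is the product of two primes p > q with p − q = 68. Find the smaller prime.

11

Since p = q + 68, we have 869 = q(q + 68), so q² + 68q − 869 = 0.
Discriminant: 68² + 4·869 = 4624 + 3476 = 8100; √8100 = 90.
q = (−68 + 90)/2 = 11, and p = q + 68 = 79.
Check: 11 · 79 = 869.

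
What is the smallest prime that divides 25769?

25769 is odd.
Digit sum 29, not divisible by 3.
Ends in 9: not divisible by 5.
7: 25769 = 7·3681 + 2
11: 25769 = 11·2342 + 7
13: 25769 = 13·1982 + 3
17: 25769 = 17·1515 + 14
19: 25769 = 19·1356 + 5
23: 25769 = 23·1120 + 9
29: 25769 = 29·888 + 17
31: 25769 = 31·831 + 8
37: 25769 = 37·696 + 17
41: 25769 = 41·628 + 21
43: 25769 = 43·599 + 12
47: 25769 = 47·548 + 13
53: 25769 = 53·486 + 11
59: 25769 = 59·436 + 45
61: 25769 = 61·422 + 27
67: 25769 = 67·384 + 41
71: 25769 = 71·362 + 67
73: 25769 = 73·353

73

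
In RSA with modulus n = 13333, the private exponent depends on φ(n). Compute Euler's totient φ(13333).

Factor: 13333 = 67 · 199.
φ(13333) = (67−1) · (199−1) = 66 · 198 = 13068.

13068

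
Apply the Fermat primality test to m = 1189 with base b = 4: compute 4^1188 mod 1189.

223

4^1 ≡ 4 (mod 1189)
4^2 ≡ 4^2 = 16 ≡ 16 (mod 1189)
4^4 ≡ 16^2 = 256 ≡ 256 (mod 1189)
4^8 ≡ 256^2 = 65536 ≡ 141 (mod 1189)
4^16 ≡ 141^2 = 19881 ≡ 857 (mod 1189)
4^32 ≡ 857^2 = 734449 ≡ 836 (mod 1189)
4^64 ≡ 836^2 = 698896 ≡ 953 (mod 1189)
4^128 ≡ 953^2 = 908209 ≡ 1002 (mod 1189)
4^256 ≡ 1002^2 = 1004004 ≡ 488 (mod 1189)
4^512 ≡ 488^2 = 238144 ≡ 344 (mod 1189)
4^1024 ≡ 344^2 = 118336 ≡ 625 (mod 1189)
1188 = 1024 + 128 + 32 + 4 in binary powers of 2.
So 4^1188 ≡ 625 · 1002 · 836 · 256 ≡ 223 (mod 1189).
Since 223 ≠ 1, base 4 is a Fermat witness: 1189 is composite.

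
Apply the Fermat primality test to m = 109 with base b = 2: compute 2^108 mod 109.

1

2^1 ≡ 2 (mod 109)
2^2 ≡ 2^2 = 4 ≡ 4 (mod 109)
2^4 ≡ 4^2 = 16 ≡ 16 (mod 109)
2^8 ≡ 16^2 = 256 ≡ 38 (mod 109)
2^16 ≡ 38^2 = 1444 ≡ 27 (mod 109)
2^32 ≡ 27^2 = 729 ≡ 75 (mod 109)
2^64 ≡ 75^2 = 5625 ≡ 66 (mod 109)
108 = 64 + 32 + 8 + 4 in binary powers of 2.
So 2^108 ≡ 66 · 75 · 38 · 16 ≡ 1 (mod 109).
Since the result is 1, base 2 gives no evidence that 109 is composite.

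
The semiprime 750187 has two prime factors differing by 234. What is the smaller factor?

Since p = q + 234, we have 750187 = q(q + 234), so q² + 234q − 750187 = 0.
Discriminant: 234² + 4·750187 = 54756 + 3000748 = 3055504; √3055504 = 1748.
q = (−234 + 1748)/2 = 757, and p = q + 234 = 991.
Check: 757 · 991 = 750187.

757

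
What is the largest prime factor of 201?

67

201 = 3 · 67
67 is prime.
So 201 = 3 · 67; the largest prime factor is 67.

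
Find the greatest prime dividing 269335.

83

269335 = 5 · 53867
53867 = 11 · 4897
4897 = 59 · 83
83 is prime.
So 269335 = 5 · 11 · 59 · 83; the largest prime factor is 83.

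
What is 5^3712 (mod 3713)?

5^1 ≡ 5 (mod 3713)
5^2 ≡ 5^2 = 25 ≡ 25 (mod 3713)
5^4 ≡ 25^2 = 625 ≡ 625 (mod 3713)
5^8 ≡ 625^2 = 390625 ≡ 760 (mod 3713)
5^16 ≡ 760^2 = 577600 ≡ 2085 (mod 3713)
5^32 ≡ 2085^2 = 4347225 ≡ 3015 (mod 3713)
5^64 ≡ 3015^2 = 9090225 ≡ 801 (mod 3713)
5^128 ≡ 801^2 = 641601 ≡ 2965 (mod 3713)
5^256 ≡ 2965^2 = 8791225 ≡ 2554 (mod 3713)
5^512 ≡ 2554^2 = 6522916 ≡ 2888 (mod 3713)
5^1024 ≡ 2888^2 = 8340544 ≡ 1146 (mod 3713)
5^2048 ≡ 1146^2 = 1313316 ≡ 2627 (mod 3713)
3712 = 2048 + 1024 + 512 + 128 in binary powers of 2.
So 5^3712 ≡ 2627 · 1146 · 2888 · 2965 ≡ 3391 (mod 3713).
Since 3391 ≠ 1, base 5 is a Fermat witness: 3713 is composite.

3391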